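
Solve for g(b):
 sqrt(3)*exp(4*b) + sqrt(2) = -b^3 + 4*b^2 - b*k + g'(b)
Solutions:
 g(b) = C1 + b^4/4 - 4*b^3/3 + b^2*k/2 + sqrt(2)*b + sqrt(3)*exp(4*b)/4


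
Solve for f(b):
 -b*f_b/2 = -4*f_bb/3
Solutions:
 f(b) = C1 + C2*erfi(sqrt(3)*b/4)


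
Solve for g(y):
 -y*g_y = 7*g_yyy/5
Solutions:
 g(y) = C1 + Integral(C2*airyai(-5^(1/3)*7^(2/3)*y/7) + C3*airybi(-5^(1/3)*7^(2/3)*y/7), y)


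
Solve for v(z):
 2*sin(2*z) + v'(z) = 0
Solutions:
 v(z) = C1 + cos(2*z)


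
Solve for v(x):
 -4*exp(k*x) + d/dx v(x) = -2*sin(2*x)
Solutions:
 v(x) = C1 + cos(2*x) + 4*exp(k*x)/k


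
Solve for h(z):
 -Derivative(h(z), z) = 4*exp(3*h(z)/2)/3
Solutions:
 h(z) = 2*log(1/(C1 + 4*z))/3 + 2*log(2)/3
 h(z) = 2*log(2^(1/3)*(-1 - sqrt(3)*I)*(1/(C1 + 4*z))^(1/3)/2)
 h(z) = 2*log(2^(1/3)*(-1 + sqrt(3)*I)*(1/(C1 + 4*z))^(1/3)/2)


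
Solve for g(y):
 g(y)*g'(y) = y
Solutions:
 g(y) = -sqrt(C1 + y^2)
 g(y) = sqrt(C1 + y^2)


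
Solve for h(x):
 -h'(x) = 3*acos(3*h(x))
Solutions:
 Integral(1/acos(3*_y), (_y, h(x))) = C1 - 3*x


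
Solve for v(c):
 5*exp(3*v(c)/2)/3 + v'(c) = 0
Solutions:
 v(c) = 2*log(1/(C1 + 5*c))/3 + 2*log(2)/3
 v(c) = 2*log(2^(1/3)*(-1 - sqrt(3)*I)*(1/(C1 + 5*c))^(1/3)/2)
 v(c) = 2*log(2^(1/3)*(-1 + sqrt(3)*I)*(1/(C1 + 5*c))^(1/3)/2)


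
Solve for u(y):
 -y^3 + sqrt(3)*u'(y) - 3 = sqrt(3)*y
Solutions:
 u(y) = C1 + sqrt(3)*y^4/12 + y^2/2 + sqrt(3)*y


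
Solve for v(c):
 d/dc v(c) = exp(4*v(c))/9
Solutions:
 v(c) = log(-(-1/(C1 + 4*c))^(1/4)) + log(3)/2
 v(c) = log(-1/(C1 + 4*c))/4 + log(3)/2
 v(c) = log(-I*(-1/(C1 + 4*c))^(1/4)) + log(3)/2
 v(c) = log(I*(-1/(C1 + 4*c))^(1/4)) + log(3)/2


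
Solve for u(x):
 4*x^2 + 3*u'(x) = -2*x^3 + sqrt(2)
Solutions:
 u(x) = C1 - x^4/6 - 4*x^3/9 + sqrt(2)*x/3


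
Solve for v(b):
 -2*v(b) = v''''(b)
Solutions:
 v(b) = (C1*sin(2^(3/4)*b/2) + C2*cos(2^(3/4)*b/2))*exp(-2^(3/4)*b/2) + (C3*sin(2^(3/4)*b/2) + C4*cos(2^(3/4)*b/2))*exp(2^(3/4)*b/2)


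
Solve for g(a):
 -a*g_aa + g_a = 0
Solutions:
 g(a) = C1 + C2*a^2


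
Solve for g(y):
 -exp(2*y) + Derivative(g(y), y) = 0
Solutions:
 g(y) = C1 + exp(2*y)/2


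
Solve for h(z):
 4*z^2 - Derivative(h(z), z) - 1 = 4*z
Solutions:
 h(z) = C1 + 4*z^3/3 - 2*z^2 - z


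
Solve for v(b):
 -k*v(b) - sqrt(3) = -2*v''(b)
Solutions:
 v(b) = C1*exp(-sqrt(2)*b*sqrt(k)/2) + C2*exp(sqrt(2)*b*sqrt(k)/2) - sqrt(3)/k


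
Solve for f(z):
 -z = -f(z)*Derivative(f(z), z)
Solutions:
 f(z) = -sqrt(C1 + z^2)
 f(z) = sqrt(C1 + z^2)


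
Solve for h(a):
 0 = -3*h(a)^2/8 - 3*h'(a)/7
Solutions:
 h(a) = 8/(C1 + 7*a)


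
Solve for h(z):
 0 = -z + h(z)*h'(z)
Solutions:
 h(z) = -sqrt(C1 + z^2)
 h(z) = sqrt(C1 + z^2)


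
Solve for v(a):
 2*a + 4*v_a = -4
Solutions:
 v(a) = C1 - a^2/4 - a


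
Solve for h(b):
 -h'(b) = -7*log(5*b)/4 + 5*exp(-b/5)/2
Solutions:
 h(b) = C1 + 7*b*log(b)/4 + 7*b*(-1 + log(5))/4 + 25*exp(-b/5)/2


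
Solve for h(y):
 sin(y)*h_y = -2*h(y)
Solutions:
 h(y) = C1*(cos(y) + 1)/(cos(y) - 1)


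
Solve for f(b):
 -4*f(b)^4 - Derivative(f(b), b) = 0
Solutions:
 f(b) = (-3^(2/3) - 3*3^(1/6)*I)*(1/(C1 + 4*b))^(1/3)/6
 f(b) = (-3^(2/3) + 3*3^(1/6)*I)*(1/(C1 + 4*b))^(1/3)/6
 f(b) = (1/(C1 + 12*b))^(1/3)


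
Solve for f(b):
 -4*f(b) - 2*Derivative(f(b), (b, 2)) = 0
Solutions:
 f(b) = C1*sin(sqrt(2)*b) + C2*cos(sqrt(2)*b)


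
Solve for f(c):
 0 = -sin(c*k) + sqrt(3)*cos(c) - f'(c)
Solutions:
 f(c) = C1 + sqrt(3)*sin(c) + cos(c*k)/k


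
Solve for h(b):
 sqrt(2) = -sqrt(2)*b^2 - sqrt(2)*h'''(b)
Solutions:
 h(b) = C1 + C2*b + C3*b^2 - b^5/60 - b^3/6


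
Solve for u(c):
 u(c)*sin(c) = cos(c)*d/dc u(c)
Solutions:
 u(c) = C1/cos(c)


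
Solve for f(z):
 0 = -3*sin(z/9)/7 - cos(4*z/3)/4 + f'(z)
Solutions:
 f(z) = C1 + 3*sin(4*z/3)/16 - 27*cos(z/9)/7


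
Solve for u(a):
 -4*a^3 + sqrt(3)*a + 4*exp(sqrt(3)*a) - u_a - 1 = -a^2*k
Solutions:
 u(a) = C1 - a^4 + a^3*k/3 + sqrt(3)*a^2/2 - a + 4*sqrt(3)*exp(sqrt(3)*a)/3


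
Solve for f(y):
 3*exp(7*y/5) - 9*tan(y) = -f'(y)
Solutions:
 f(y) = C1 - 15*exp(7*y/5)/7 - 9*log(cos(y))


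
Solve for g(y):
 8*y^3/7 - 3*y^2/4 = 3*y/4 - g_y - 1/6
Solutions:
 g(y) = C1 - 2*y^4/7 + y^3/4 + 3*y^2/8 - y/6


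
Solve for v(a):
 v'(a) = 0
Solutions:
 v(a) = C1


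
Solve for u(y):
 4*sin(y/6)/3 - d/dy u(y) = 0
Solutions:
 u(y) = C1 - 8*cos(y/6)


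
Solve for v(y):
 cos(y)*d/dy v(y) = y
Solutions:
 v(y) = C1 + Integral(y/cos(y), y)


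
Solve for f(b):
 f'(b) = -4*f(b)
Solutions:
 f(b) = C1*exp(-4*b)


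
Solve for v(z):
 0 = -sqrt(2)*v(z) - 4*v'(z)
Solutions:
 v(z) = C1*exp(-sqrt(2)*z/4)


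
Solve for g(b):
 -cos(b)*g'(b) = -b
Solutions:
 g(b) = C1 + Integral(b/cos(b), b)


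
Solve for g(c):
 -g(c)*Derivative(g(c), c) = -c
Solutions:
 g(c) = -sqrt(C1 + c^2)
 g(c) = sqrt(C1 + c^2)


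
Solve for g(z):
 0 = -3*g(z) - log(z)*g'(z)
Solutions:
 g(z) = C1*exp(-3*li(z))


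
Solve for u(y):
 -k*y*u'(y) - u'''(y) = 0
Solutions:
 u(y) = C1 + Integral(C2*airyai(y*(-k)^(1/3)) + C3*airybi(y*(-k)^(1/3)), y)


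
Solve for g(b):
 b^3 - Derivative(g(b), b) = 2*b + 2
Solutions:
 g(b) = C1 + b^4/4 - b^2 - 2*b


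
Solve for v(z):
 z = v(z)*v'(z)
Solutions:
 v(z) = -sqrt(C1 + z^2)
 v(z) = sqrt(C1 + z^2)


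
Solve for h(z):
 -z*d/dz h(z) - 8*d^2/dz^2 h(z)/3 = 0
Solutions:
 h(z) = C1 + C2*erf(sqrt(3)*z/4)


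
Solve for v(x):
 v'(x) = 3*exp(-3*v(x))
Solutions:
 v(x) = log(C1 + 9*x)/3
 v(x) = log((-3^(1/3) - 3^(5/6)*I)*(C1 + 3*x)^(1/3)/2)
 v(x) = log((-3^(1/3) + 3^(5/6)*I)*(C1 + 3*x)^(1/3)/2)


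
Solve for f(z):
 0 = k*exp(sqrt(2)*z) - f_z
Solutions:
 f(z) = C1 + sqrt(2)*k*exp(sqrt(2)*z)/2


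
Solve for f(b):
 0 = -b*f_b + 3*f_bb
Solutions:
 f(b) = C1 + C2*erfi(sqrt(6)*b/6)


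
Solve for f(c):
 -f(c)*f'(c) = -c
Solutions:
 f(c) = -sqrt(C1 + c^2)
 f(c) = sqrt(C1 + c^2)


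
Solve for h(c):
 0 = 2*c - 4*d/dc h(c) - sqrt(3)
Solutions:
 h(c) = C1 + c^2/4 - sqrt(3)*c/4


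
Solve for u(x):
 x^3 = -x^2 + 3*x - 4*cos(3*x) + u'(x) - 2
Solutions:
 u(x) = C1 + x^4/4 + x^3/3 - 3*x^2/2 + 2*x + 4*sin(3*x)/3


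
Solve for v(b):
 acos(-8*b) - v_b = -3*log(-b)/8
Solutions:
 v(b) = C1 + 3*b*log(-b)/8 + b*acos(-8*b) - 3*b/8 + sqrt(1 - 64*b^2)/8


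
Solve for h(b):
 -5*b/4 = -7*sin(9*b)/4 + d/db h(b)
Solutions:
 h(b) = C1 - 5*b^2/8 - 7*cos(9*b)/36


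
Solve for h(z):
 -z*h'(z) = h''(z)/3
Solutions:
 h(z) = C1 + C2*erf(sqrt(6)*z/2)


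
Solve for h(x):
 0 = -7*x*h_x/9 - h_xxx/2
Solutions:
 h(x) = C1 + Integral(C2*airyai(-42^(1/3)*x/3) + C3*airybi(-42^(1/3)*x/3), x)


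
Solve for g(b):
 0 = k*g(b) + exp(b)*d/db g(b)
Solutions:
 g(b) = C1*exp(k*exp(-b))


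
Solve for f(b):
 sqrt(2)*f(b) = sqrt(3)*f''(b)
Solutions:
 f(b) = C1*exp(-2^(1/4)*3^(3/4)*b/3) + C2*exp(2^(1/4)*3^(3/4)*b/3)


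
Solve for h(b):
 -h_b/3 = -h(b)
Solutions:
 h(b) = C1*exp(3*b)


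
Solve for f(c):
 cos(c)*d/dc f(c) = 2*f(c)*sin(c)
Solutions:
 f(c) = C1/cos(c)^2


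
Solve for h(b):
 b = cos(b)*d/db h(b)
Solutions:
 h(b) = C1 + Integral(b/cos(b), b)


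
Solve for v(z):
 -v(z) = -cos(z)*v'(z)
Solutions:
 v(z) = C1*sqrt(sin(z) + 1)/sqrt(sin(z) - 1)


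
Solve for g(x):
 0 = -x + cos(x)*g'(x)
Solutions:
 g(x) = C1 + Integral(x/cos(x), x)


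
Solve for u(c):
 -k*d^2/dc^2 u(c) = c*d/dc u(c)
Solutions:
 u(c) = C1 + C2*sqrt(k)*erf(sqrt(2)*c*sqrt(1/k)/2)


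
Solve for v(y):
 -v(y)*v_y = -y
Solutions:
 v(y) = -sqrt(C1 + y^2)
 v(y) = sqrt(C1 + y^2)


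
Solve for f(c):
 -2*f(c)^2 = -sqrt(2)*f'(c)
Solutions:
 f(c) = -1/(C1 + sqrt(2)*c)


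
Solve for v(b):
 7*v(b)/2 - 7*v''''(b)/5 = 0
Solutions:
 v(b) = C1*exp(-2^(3/4)*5^(1/4)*b/2) + C2*exp(2^(3/4)*5^(1/4)*b/2) + C3*sin(2^(3/4)*5^(1/4)*b/2) + C4*cos(2^(3/4)*5^(1/4)*b/2)


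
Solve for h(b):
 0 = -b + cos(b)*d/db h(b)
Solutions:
 h(b) = C1 + Integral(b/cos(b), b)


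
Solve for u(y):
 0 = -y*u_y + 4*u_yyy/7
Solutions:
 u(y) = C1 + Integral(C2*airyai(14^(1/3)*y/2) + C3*airybi(14^(1/3)*y/2), y)


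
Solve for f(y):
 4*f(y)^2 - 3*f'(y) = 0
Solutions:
 f(y) = -3/(C1 + 4*y)


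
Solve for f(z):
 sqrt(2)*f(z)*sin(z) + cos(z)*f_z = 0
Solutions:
 f(z) = C1*cos(z)^(sqrt(2))


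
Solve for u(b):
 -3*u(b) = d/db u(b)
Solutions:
 u(b) = C1*exp(-3*b)


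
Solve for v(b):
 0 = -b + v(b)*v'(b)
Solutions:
 v(b) = -sqrt(C1 + b^2)
 v(b) = sqrt(C1 + b^2)


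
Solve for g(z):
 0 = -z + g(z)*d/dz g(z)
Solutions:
 g(z) = -sqrt(C1 + z^2)
 g(z) = sqrt(C1 + z^2)


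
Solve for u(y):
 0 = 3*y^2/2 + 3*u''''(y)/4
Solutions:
 u(y) = C1 + C2*y + C3*y^2 + C4*y^3 - y^6/180


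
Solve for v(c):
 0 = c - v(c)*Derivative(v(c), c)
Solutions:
 v(c) = -sqrt(C1 + c^2)
 v(c) = sqrt(C1 + c^2)


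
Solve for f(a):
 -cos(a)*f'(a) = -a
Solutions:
 f(a) = C1 + Integral(a/cos(a), a)


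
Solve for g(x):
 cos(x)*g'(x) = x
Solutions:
 g(x) = C1 + Integral(x/cos(x), x)


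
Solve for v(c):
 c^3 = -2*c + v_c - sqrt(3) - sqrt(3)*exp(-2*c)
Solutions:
 v(c) = C1 + c^4/4 + c^2 + sqrt(3)*c - sqrt(3)*exp(-2*c)/2


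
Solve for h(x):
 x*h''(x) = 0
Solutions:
 h(x) = C1 + C2*x


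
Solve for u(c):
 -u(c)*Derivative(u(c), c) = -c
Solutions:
 u(c) = -sqrt(C1 + c^2)
 u(c) = sqrt(C1 + c^2)


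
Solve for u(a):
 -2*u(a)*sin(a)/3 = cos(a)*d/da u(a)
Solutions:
 u(a) = C1*cos(a)^(2/3)


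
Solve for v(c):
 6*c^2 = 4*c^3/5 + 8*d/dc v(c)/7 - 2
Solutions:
 v(c) = C1 - 7*c^4/40 + 7*c^3/4 + 7*c/4


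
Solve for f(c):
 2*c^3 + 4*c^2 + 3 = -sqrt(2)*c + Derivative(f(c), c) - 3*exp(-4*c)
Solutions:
 f(c) = C1 + c^4/2 + 4*c^3/3 + sqrt(2)*c^2/2 + 3*c - 3*exp(-4*c)/4


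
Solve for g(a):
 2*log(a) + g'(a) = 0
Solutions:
 g(a) = C1 - 2*a*log(a) + 2*a


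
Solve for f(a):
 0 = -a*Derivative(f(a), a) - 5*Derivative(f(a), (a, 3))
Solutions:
 f(a) = C1 + Integral(C2*airyai(-5^(2/3)*a/5) + C3*airybi(-5^(2/3)*a/5), a)


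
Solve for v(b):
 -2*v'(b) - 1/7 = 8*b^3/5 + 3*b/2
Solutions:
 v(b) = C1 - b^4/5 - 3*b^2/8 - b/14


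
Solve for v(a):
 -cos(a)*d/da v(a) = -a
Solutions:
 v(a) = C1 + Integral(a/cos(a), a)


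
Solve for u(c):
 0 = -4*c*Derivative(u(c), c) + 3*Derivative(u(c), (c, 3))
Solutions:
 u(c) = C1 + Integral(C2*airyai(6^(2/3)*c/3) + C3*airybi(6^(2/3)*c/3), c)


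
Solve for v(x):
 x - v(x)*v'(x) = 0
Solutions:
 v(x) = -sqrt(C1 + x^2)
 v(x) = sqrt(C1 + x^2)


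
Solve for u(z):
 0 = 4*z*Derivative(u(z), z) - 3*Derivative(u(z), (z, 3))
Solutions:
 u(z) = C1 + Integral(C2*airyai(6^(2/3)*z/3) + C3*airybi(6^(2/3)*z/3), z)


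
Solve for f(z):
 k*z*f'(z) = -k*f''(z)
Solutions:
 f(z) = C1 + C2*erf(sqrt(2)*z/2)


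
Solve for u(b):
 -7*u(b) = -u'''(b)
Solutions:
 u(b) = C3*exp(7^(1/3)*b) + (C1*sin(sqrt(3)*7^(1/3)*b/2) + C2*cos(sqrt(3)*7^(1/3)*b/2))*exp(-7^(1/3)*b/2)


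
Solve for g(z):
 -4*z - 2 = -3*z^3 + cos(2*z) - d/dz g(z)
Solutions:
 g(z) = C1 - 3*z^4/4 + 2*z^2 + 2*z + sin(2*z)/2


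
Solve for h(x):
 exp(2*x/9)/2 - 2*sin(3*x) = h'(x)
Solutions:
 h(x) = C1 + 9*exp(2*x/9)/4 + 2*cos(3*x)/3


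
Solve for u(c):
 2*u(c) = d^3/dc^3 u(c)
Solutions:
 u(c) = C3*exp(2^(1/3)*c) + (C1*sin(2^(1/3)*sqrt(3)*c/2) + C2*cos(2^(1/3)*sqrt(3)*c/2))*exp(-2^(1/3)*c/2)


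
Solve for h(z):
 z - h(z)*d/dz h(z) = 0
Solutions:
 h(z) = -sqrt(C1 + z^2)
 h(z) = sqrt(C1 + z^2)


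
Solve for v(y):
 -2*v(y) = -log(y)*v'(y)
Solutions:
 v(y) = C1*exp(2*li(y))


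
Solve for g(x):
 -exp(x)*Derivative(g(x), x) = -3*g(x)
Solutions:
 g(x) = C1*exp(-3*exp(-x))


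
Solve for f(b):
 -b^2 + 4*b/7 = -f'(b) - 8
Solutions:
 f(b) = C1 + b^3/3 - 2*b^2/7 - 8*b


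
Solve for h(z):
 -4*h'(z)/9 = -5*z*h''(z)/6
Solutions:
 h(z) = C1 + C2*z^(23/15)


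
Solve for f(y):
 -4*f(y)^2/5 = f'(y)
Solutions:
 f(y) = 5/(C1 + 4*y)


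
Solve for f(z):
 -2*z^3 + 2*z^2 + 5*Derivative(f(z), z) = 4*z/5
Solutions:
 f(z) = C1 + z^4/10 - 2*z^3/15 + 2*z^2/25


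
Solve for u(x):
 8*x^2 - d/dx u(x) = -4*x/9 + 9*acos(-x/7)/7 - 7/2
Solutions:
 u(x) = C1 + 8*x^3/3 + 2*x^2/9 - 9*x*acos(-x/7)/7 + 7*x/2 - 9*sqrt(49 - x^2)/7


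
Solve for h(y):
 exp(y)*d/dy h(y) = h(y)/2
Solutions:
 h(y) = C1*exp(-exp(-y)/2)


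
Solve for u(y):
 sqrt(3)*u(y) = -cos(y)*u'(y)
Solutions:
 u(y) = C1*(sin(y) - 1)^(sqrt(3)/2)/(sin(y) + 1)^(sqrt(3)/2)


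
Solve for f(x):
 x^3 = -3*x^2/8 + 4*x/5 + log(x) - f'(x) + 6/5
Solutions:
 f(x) = C1 - x^4/4 - x^3/8 + 2*x^2/5 + x*log(x) + x/5


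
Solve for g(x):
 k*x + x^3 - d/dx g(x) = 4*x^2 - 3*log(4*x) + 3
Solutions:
 g(x) = C1 + k*x^2/2 + x^4/4 - 4*x^3/3 + 3*x*log(x) - 6*x + x*log(64)


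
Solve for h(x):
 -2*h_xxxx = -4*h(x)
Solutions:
 h(x) = C1*exp(-2^(1/4)*x) + C2*exp(2^(1/4)*x) + C3*sin(2^(1/4)*x) + C4*cos(2^(1/4)*x)


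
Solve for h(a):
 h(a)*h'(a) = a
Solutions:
 h(a) = -sqrt(C1 + a^2)
 h(a) = sqrt(C1 + a^2)


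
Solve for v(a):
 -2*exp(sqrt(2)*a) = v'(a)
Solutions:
 v(a) = C1 - sqrt(2)*exp(sqrt(2)*a)


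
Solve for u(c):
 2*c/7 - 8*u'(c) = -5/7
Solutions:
 u(c) = C1 + c^2/56 + 5*c/56


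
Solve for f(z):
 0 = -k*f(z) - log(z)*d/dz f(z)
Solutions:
 f(z) = C1*exp(-k*li(z))


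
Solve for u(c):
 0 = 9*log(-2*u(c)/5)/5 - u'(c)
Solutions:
 -5*Integral(1/(log(-_y) - log(5) + log(2)), (_y, u(c)))/9 = C1 - c


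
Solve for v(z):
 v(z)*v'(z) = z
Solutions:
 v(z) = -sqrt(C1 + z^2)
 v(z) = sqrt(C1 + z^2)


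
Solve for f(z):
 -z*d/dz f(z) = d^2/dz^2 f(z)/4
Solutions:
 f(z) = C1 + C2*erf(sqrt(2)*z)


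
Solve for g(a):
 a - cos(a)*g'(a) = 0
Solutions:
 g(a) = C1 + Integral(a/cos(a), a)


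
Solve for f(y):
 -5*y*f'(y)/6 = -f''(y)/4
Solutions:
 f(y) = C1 + C2*erfi(sqrt(15)*y/3)


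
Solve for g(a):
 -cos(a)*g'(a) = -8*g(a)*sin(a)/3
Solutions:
 g(a) = C1/cos(a)^(8/3)


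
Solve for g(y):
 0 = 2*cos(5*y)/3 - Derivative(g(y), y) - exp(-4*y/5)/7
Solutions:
 g(y) = C1 + 2*sin(5*y)/15 + 5*exp(-4*y/5)/28


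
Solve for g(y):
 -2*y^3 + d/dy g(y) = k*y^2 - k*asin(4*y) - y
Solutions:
 g(y) = C1 + k*y^3/3 - k*(y*asin(4*y) + sqrt(1 - 16*y^2)/4) + y^4/2 - y^2/2


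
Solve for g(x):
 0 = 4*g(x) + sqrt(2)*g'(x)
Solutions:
 g(x) = C1*exp(-2*sqrt(2)*x)


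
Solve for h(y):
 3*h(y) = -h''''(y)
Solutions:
 h(y) = (C1*sin(sqrt(2)*3^(1/4)*y/2) + C2*cos(sqrt(2)*3^(1/4)*y/2))*exp(-sqrt(2)*3^(1/4)*y/2) + (C3*sin(sqrt(2)*3^(1/4)*y/2) + C4*cos(sqrt(2)*3^(1/4)*y/2))*exp(sqrt(2)*3^(1/4)*y/2)


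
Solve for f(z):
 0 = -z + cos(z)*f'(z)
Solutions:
 f(z) = C1 + Integral(z/cos(z), z)


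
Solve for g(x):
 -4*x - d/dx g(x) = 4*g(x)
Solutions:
 g(x) = C1*exp(-4*x) - x + 1/4


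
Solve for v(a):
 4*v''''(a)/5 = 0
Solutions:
 v(a) = C1 + C2*a + C3*a^2 + C4*a^3


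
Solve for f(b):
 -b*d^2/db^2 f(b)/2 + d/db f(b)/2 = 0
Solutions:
 f(b) = C1 + C2*b^2


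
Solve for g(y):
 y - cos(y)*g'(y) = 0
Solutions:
 g(y) = C1 + Integral(y/cos(y), y)


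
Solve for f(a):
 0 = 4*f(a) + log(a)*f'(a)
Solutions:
 f(a) = C1*exp(-4*li(a))


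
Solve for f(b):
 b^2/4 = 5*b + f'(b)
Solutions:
 f(b) = C1 + b^3/12 - 5*b^2/2


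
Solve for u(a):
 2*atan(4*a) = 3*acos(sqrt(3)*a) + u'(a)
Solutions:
 u(a) = C1 - 3*a*acos(sqrt(3)*a) + 2*a*atan(4*a) + sqrt(3)*sqrt(1 - 3*a^2) - log(16*a^2 + 1)/4


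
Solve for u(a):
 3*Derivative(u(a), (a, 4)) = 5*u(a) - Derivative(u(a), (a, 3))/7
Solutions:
 u(a) = C1*exp(a*(-1 + sqrt(-2352*5^(2/3)*98^(1/3)/(-1 + sqrt(3073281))^(1/3) + 1 + 42*140^(1/3)*(-1 + sqrt(3073281))^(1/3)))/84)*sin(sqrt(2)*a*sqrt(-1176*5^(2/3)*98^(1/3)/(-1 + sqrt(3073281))^(1/3) - 1 + 21*140^(1/3)*(-1 + sqrt(3073281))^(1/3) + 1/sqrt(-2352*5^(2/3)*98^(1/3)/(-1 + sqrt(3073281))^(1/3) + 1 + 42*140^(1/3)*(-1 + sqrt(3073281))^(1/3)))/84) + C2*exp(a*(-1 + sqrt(-2352*5^(2/3)*98^(1/3)/(-1 + sqrt(3073281))^(1/3) + 1 + 42*140^(1/3)*(-1 + sqrt(3073281))^(1/3)))/84)*cos(sqrt(2)*a*sqrt(-1176*5^(2/3)*98^(1/3)/(-1 + sqrt(3073281))^(1/3) - 1 + 21*140^(1/3)*(-1 + sqrt(3073281))^(1/3) + 1/sqrt(-2352*5^(2/3)*98^(1/3)/(-1 + sqrt(3073281))^(1/3) + 1 + 42*140^(1/3)*(-1 + sqrt(3073281))^(1/3)))/84) + C3*exp(a*(-1 - sqrt(-2352*5^(2/3)*98^(1/3)/(-1 + sqrt(3073281))^(1/3) + 1 + 42*140^(1/3)*(-1 + sqrt(3073281))^(1/3)) + sqrt(2)*sqrt(-21*140^(1/3)*(-1 + sqrt(3073281))^(1/3) + 1 + 1176*5^(2/3)*98^(1/3)/(-1 + sqrt(3073281))^(1/3) + 1/sqrt(-2352*5^(2/3)*98^(1/3)/(-1 + sqrt(3073281))^(1/3) + 1 + 42*140^(1/3)*(-1 + sqrt(3073281))^(1/3))))/84) + C4*exp(-a*(sqrt(-2352*5^(2/3)*98^(1/3)/(-1 + sqrt(3073281))^(1/3) + 1 + 42*140^(1/3)*(-1 + sqrt(3073281))^(1/3)) + 1 + sqrt(2)*sqrt(-21*140^(1/3)*(-1 + sqrt(3073281))^(1/3) + 1 + 1176*5^(2/3)*98^(1/3)/(-1 + sqrt(3073281))^(1/3) + 1/sqrt(-2352*5^(2/3)*98^(1/3)/(-1 + sqrt(3073281))^(1/3) + 1 + 42*140^(1/3)*(-1 + sqrt(3073281))^(1/3))))/84)


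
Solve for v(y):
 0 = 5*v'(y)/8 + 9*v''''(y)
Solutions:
 v(y) = C1 + C4*exp(-15^(1/3)*y/6) + (C2*sin(3^(5/6)*5^(1/3)*y/12) + C3*cos(3^(5/6)*5^(1/3)*y/12))*exp(15^(1/3)*y/12)


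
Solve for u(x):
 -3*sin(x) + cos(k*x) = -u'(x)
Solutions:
 u(x) = C1 - 3*cos(x) - sin(k*x)/k


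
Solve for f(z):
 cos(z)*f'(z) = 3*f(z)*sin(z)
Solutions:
 f(z) = C1/cos(z)^3


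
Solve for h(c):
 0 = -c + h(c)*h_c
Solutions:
 h(c) = -sqrt(C1 + c^2)
 h(c) = sqrt(C1 + c^2)


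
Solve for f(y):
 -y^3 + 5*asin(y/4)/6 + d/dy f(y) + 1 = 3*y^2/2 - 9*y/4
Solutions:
 f(y) = C1 + y^4/4 + y^3/2 - 9*y^2/8 - 5*y*asin(y/4)/6 - y - 5*sqrt(16 - y^2)/6


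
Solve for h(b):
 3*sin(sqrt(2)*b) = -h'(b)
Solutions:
 h(b) = C1 + 3*sqrt(2)*cos(sqrt(2)*b)/2


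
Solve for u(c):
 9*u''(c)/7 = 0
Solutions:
 u(c) = C1 + C2*c


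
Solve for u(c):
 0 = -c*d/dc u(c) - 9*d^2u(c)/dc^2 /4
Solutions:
 u(c) = C1 + C2*erf(sqrt(2)*c/3)


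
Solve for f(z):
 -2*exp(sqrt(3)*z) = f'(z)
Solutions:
 f(z) = C1 - 2*sqrt(3)*exp(sqrt(3)*z)/3


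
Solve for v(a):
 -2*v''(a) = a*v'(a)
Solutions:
 v(a) = C1 + C2*erf(a/2)


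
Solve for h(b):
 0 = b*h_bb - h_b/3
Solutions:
 h(b) = C1 + C2*b^(4/3)


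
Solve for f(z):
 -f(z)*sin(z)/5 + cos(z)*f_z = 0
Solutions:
 f(z) = C1/cos(z)^(1/5)


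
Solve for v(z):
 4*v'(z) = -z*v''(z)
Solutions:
 v(z) = C1 + C2/z^3


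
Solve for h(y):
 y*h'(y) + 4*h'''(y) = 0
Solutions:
 h(y) = C1 + Integral(C2*airyai(-2^(1/3)*y/2) + C3*airybi(-2^(1/3)*y/2), y)


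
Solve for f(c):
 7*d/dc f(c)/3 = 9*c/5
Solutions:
 f(c) = C1 + 27*c^2/70


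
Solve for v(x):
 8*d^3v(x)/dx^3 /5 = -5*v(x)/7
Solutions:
 v(x) = C3*exp(-35^(2/3)*x/14) + (C1*sin(sqrt(3)*35^(2/3)*x/28) + C2*cos(sqrt(3)*35^(2/3)*x/28))*exp(35^(2/3)*x/28)


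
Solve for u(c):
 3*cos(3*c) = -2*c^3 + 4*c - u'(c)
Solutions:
 u(c) = C1 - c^4/2 + 2*c^2 - sin(3*c)


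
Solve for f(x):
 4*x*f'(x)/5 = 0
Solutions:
 f(x) = C1


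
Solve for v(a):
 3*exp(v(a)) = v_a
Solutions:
 v(a) = log(-1/(C1 + 3*a))


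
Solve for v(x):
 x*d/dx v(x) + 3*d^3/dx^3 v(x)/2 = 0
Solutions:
 v(x) = C1 + Integral(C2*airyai(-2^(1/3)*3^(2/3)*x/3) + C3*airybi(-2^(1/3)*3^(2/3)*x/3), x)


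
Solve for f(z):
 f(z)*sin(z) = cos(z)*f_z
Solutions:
 f(z) = C1/cos(z)


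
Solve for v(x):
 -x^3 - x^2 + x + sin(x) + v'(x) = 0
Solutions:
 v(x) = C1 + x^4/4 + x^3/3 - x^2/2 + cos(x)


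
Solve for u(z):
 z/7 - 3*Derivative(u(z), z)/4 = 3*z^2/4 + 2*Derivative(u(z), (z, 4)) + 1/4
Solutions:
 u(z) = C1 + C4*exp(-3^(1/3)*z/2) - z^3/3 + 2*z^2/21 - z/3 + (C2*sin(3^(5/6)*z/4) + C3*cos(3^(5/6)*z/4))*exp(3^(1/3)*z/4)


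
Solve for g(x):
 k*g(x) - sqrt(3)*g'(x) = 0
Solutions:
 g(x) = C1*exp(sqrt(3)*k*x/3)


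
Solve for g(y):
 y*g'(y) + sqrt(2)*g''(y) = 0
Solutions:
 g(y) = C1 + C2*erf(2^(1/4)*y/2)


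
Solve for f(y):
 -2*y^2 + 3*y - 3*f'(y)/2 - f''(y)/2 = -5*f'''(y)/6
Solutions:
 f(y) = C1 + C2*exp(3*y*(1 - sqrt(21))/10) + C3*exp(3*y*(1 + sqrt(21))/10) - 4*y^3/9 + 13*y^2/9 - 22*y/9


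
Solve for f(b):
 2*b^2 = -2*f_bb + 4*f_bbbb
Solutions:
 f(b) = C1 + C2*b + C3*exp(-sqrt(2)*b/2) + C4*exp(sqrt(2)*b/2) - b^4/12 - 2*b^2


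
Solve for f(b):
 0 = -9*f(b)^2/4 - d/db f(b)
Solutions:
 f(b) = 4/(C1 + 9*b)


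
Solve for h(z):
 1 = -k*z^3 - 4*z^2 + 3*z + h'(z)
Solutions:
 h(z) = C1 + k*z^4/4 + 4*z^3/3 - 3*z^2/2 + z


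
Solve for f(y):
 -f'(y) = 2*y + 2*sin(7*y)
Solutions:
 f(y) = C1 - y^2 + 2*cos(7*y)/7


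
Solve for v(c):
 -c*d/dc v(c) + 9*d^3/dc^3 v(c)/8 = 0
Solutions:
 v(c) = C1 + Integral(C2*airyai(2*3^(1/3)*c/3) + C3*airybi(2*3^(1/3)*c/3), c)


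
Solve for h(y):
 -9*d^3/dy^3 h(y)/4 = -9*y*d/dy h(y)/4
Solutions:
 h(y) = C1 + Integral(C2*airyai(y) + C3*airybi(y), y)


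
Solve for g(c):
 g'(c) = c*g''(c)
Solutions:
 g(c) = C1 + C2*c^2


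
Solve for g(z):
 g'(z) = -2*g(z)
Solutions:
 g(z) = C1*exp(-2*z)


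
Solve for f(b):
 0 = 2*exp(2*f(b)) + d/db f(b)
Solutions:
 f(b) = log(-sqrt(-1/(C1 - 2*b))) - log(2)/2
 f(b) = log(-1/(C1 - 2*b))/2 - log(2)/2


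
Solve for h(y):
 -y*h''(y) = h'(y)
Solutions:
 h(y) = C1 + C2*log(y)


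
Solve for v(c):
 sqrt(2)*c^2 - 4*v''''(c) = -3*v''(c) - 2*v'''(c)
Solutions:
 v(c) = C1 + C2*c + C3*exp(c*(1 - sqrt(13))/4) + C4*exp(c*(1 + sqrt(13))/4) - sqrt(2)*c^4/36 + 2*sqrt(2)*c^3/27 - 16*sqrt(2)*c^2/27


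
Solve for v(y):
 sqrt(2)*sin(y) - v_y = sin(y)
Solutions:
 v(y) = C1 - sqrt(2)*cos(y) + cos(y)


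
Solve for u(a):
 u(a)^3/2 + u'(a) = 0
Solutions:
 u(a) = -sqrt(-1/(C1 - a))
 u(a) = sqrt(-1/(C1 - a))


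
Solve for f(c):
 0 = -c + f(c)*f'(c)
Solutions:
 f(c) = -sqrt(C1 + c^2)
 f(c) = sqrt(C1 + c^2)


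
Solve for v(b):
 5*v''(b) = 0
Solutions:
 v(b) = C1 + C2*b


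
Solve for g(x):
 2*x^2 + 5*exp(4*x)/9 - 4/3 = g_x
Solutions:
 g(x) = C1 + 2*x^3/3 - 4*x/3 + 5*exp(4*x)/36


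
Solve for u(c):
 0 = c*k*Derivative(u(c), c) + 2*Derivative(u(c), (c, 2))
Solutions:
 u(c) = Piecewise((-sqrt(pi)*C1*erf(c*sqrt(k)/2)/sqrt(k) - C2, (k > 0) | (k < 0)), (-C1*c - C2, True))


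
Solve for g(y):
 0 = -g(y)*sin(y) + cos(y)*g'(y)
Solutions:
 g(y) = C1/cos(y)


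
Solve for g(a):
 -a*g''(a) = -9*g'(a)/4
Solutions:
 g(a) = C1 + C2*a^(13/4)


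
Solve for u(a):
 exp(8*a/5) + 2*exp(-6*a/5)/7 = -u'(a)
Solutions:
 u(a) = C1 - 5*exp(8*a/5)/8 + 5*exp(-6*a/5)/21


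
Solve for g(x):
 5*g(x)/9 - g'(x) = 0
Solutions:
 g(x) = C1*exp(5*x/9)


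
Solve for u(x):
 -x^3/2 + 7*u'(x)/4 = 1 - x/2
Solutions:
 u(x) = C1 + x^4/14 - x^2/7 + 4*x/7


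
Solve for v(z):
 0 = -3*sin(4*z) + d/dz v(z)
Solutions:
 v(z) = C1 - 3*cos(4*z)/4


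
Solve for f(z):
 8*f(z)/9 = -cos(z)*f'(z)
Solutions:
 f(z) = C1*(sin(z) - 1)^(4/9)/(sin(z) + 1)^(4/9)


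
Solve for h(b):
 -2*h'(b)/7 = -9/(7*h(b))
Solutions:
 h(b) = -sqrt(C1 + 9*b)
 h(b) = sqrt(C1 + 9*b)


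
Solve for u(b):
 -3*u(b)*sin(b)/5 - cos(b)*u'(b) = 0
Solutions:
 u(b) = C1*cos(b)^(3/5)


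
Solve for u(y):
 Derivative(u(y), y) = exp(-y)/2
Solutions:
 u(y) = C1 - exp(-y)/2


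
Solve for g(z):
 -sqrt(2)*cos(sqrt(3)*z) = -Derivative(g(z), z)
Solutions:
 g(z) = C1 + sqrt(6)*sin(sqrt(3)*z)/3


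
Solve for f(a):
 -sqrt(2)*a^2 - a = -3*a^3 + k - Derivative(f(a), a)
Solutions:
 f(a) = C1 - 3*a^4/4 + sqrt(2)*a^3/3 + a^2/2 + a*k


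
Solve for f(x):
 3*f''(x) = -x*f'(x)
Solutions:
 f(x) = C1 + C2*erf(sqrt(6)*x/6)


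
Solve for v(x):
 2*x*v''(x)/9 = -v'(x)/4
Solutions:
 v(x) = C1 + C2/x^(1/8)


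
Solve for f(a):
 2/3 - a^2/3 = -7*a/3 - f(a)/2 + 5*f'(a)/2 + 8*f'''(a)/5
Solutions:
 f(a) = C1*exp(15^(1/3)*a*(-(18 + sqrt(2199))^(1/3) + 5*15^(1/3)/(18 + sqrt(2199))^(1/3))/24)*sin(3^(1/6)*5^(1/3)*a*(15*5^(1/3)/(18 + sqrt(2199))^(1/3) + 3^(2/3)*(18 + sqrt(2199))^(1/3))/24) + C2*exp(15^(1/3)*a*(-(18 + sqrt(2199))^(1/3) + 5*15^(1/3)/(18 + sqrt(2199))^(1/3))/24)*cos(3^(1/6)*5^(1/3)*a*(15*5^(1/3)/(18 + sqrt(2199))^(1/3) + 3^(2/3)*(18 + sqrt(2199))^(1/3))/24) + C3*exp(-15^(1/3)*a*(-(18 + sqrt(2199))^(1/3) + 5*15^(1/3)/(18 + sqrt(2199))^(1/3))/12) + 2*a^2/3 + 2*a + 26/3


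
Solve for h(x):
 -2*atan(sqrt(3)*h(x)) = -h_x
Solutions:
 Integral(1/atan(sqrt(3)*_y), (_y, h(x))) = C1 + 2*x


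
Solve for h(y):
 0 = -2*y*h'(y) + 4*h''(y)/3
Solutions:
 h(y) = C1 + C2*erfi(sqrt(3)*y/2)


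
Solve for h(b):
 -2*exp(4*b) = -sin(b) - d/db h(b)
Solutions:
 h(b) = C1 + exp(4*b)/2 + cos(b)


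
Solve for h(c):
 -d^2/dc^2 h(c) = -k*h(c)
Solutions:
 h(c) = C1*exp(-c*sqrt(k)) + C2*exp(c*sqrt(k))


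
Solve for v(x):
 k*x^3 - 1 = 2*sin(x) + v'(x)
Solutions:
 v(x) = C1 + k*x^4/4 - x + 2*cos(x)


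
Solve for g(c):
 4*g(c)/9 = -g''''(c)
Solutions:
 g(c) = (C1*sin(sqrt(3)*c/3) + C2*cos(sqrt(3)*c/3))*exp(-sqrt(3)*c/3) + (C3*sin(sqrt(3)*c/3) + C4*cos(sqrt(3)*c/3))*exp(sqrt(3)*c/3)


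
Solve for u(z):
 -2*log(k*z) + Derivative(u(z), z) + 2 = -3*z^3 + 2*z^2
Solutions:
 u(z) = C1 - 3*z^4/4 + 2*z^3/3 + 2*z*log(k*z) - 4*z


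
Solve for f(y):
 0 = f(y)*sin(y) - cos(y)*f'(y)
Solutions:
 f(y) = C1/cos(y)


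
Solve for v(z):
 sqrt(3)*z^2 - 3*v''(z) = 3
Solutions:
 v(z) = C1 + C2*z + sqrt(3)*z^4/36 - z^2/2


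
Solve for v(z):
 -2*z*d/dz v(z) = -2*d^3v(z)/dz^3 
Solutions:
 v(z) = C1 + Integral(C2*airyai(z) + C3*airybi(z), z)


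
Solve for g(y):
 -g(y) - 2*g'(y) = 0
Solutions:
 g(y) = C1*exp(-y/2)


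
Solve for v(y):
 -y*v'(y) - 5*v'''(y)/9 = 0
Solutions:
 v(y) = C1 + Integral(C2*airyai(-15^(2/3)*y/5) + C3*airybi(-15^(2/3)*y/5), y)


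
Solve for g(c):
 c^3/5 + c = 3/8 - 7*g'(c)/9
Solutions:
 g(c) = C1 - 9*c^4/140 - 9*c^2/14 + 27*c/56


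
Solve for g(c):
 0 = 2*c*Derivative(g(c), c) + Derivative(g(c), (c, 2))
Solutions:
 g(c) = C1 + C2*erf(c)


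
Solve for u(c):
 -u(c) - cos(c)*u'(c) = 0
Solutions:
 u(c) = C1*sqrt(sin(c) - 1)/sqrt(sin(c) + 1)


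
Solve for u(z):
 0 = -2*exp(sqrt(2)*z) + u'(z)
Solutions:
 u(z) = C1 + sqrt(2)*exp(sqrt(2)*z)


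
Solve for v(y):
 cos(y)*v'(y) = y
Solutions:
 v(y) = C1 + Integral(y/cos(y), y)


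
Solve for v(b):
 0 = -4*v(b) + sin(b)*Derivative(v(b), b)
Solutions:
 v(b) = C1*(cos(b)^2 - 2*cos(b) + 1)/(cos(b)^2 + 2*cos(b) + 1)


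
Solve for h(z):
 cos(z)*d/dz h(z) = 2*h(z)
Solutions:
 h(z) = C1*(sin(z) + 1)/(sin(z) - 1)


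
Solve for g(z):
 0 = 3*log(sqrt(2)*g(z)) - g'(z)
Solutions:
 -2*Integral(1/(2*log(_y) + log(2)), (_y, g(z)))/3 = C1 - z


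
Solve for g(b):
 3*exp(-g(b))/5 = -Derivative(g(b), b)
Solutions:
 g(b) = log(C1 - 3*b/5)


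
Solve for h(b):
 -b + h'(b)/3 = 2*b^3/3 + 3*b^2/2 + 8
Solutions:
 h(b) = C1 + b^4/2 + 3*b^3/2 + 3*b^2/2 + 24*b


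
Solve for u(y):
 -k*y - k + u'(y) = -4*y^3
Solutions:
 u(y) = C1 + k*y^2/2 + k*y - y^4


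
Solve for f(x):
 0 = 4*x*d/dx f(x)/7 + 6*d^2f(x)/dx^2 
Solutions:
 f(x) = C1 + C2*erf(sqrt(21)*x/21)


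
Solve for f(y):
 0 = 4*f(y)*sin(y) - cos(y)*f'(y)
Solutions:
 f(y) = C1/cos(y)^4


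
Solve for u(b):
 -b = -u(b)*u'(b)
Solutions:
 u(b) = -sqrt(C1 + b^2)
 u(b) = sqrt(C1 + b^2)


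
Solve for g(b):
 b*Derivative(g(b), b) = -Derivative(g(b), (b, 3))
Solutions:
 g(b) = C1 + Integral(C2*airyai(-b) + C3*airybi(-b), b)


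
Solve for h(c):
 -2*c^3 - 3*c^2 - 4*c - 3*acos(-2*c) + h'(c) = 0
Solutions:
 h(c) = C1 + c^4/2 + c^3 + 2*c^2 + 3*c*acos(-2*c) + 3*sqrt(1 - 4*c^2)/2


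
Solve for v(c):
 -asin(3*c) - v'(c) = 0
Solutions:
 v(c) = C1 - c*asin(3*c) - sqrt(1 - 9*c^2)/3


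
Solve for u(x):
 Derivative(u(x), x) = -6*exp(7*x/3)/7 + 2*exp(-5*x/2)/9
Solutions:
 u(x) = C1 - 18*exp(7*x/3)/49 - 4*exp(-5*x/2)/45


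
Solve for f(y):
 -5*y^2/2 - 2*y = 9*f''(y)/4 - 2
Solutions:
 f(y) = C1 + C2*y - 5*y^4/54 - 4*y^3/27 + 4*y^2/9


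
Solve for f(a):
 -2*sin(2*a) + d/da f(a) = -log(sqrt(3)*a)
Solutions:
 f(a) = C1 - a*log(a) - a*log(3)/2 + a - cos(2*a)


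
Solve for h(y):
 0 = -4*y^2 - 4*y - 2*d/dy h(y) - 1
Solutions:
 h(y) = C1 - 2*y^3/3 - y^2 - y/2


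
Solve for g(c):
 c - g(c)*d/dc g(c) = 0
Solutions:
 g(c) = -sqrt(C1 + c^2)
 g(c) = sqrt(C1 + c^2)


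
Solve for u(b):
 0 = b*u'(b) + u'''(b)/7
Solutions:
 u(b) = C1 + Integral(C2*airyai(-7^(1/3)*b) + C3*airybi(-7^(1/3)*b), b)


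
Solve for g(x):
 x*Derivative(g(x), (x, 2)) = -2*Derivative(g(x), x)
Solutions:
 g(x) = C1 + C2/x


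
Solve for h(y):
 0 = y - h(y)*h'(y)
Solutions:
 h(y) = -sqrt(C1 + y^2)
 h(y) = sqrt(C1 + y^2)


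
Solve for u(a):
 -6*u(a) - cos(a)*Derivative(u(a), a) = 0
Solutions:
 u(a) = C1*(sin(a)^3 - 3*sin(a)^2 + 3*sin(a) - 1)/(sin(a)^3 + 3*sin(a)^2 + 3*sin(a) + 1)


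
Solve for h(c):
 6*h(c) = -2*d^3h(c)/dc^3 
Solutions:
 h(c) = C3*exp(-3^(1/3)*c) + (C1*sin(3^(5/6)*c/2) + C2*cos(3^(5/6)*c/2))*exp(3^(1/3)*c/2)


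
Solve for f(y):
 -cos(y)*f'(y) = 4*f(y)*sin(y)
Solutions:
 f(y) = C1*cos(y)^4


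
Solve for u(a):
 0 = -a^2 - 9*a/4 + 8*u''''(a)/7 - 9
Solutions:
 u(a) = C1 + C2*a + C3*a^2 + C4*a^3 + 7*a^6/2880 + 21*a^5/1280 + 21*a^4/64


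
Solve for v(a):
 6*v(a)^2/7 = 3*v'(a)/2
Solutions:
 v(a) = -7/(C1 + 4*a)


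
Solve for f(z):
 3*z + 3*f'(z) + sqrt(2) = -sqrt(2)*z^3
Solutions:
 f(z) = C1 - sqrt(2)*z^4/12 - z^2/2 - sqrt(2)*z/3


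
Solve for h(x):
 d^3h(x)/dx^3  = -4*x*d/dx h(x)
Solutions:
 h(x) = C1 + Integral(C2*airyai(-2^(2/3)*x) + C3*airybi(-2^(2/3)*x), x)


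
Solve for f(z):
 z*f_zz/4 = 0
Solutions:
 f(z) = C1 + C2*z


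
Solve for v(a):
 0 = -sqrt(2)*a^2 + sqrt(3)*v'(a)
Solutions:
 v(a) = C1 + sqrt(6)*a^3/9


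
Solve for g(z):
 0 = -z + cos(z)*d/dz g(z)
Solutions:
 g(z) = C1 + Integral(z/cos(z), z)


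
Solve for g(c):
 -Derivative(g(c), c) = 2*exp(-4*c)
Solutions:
 g(c) = C1 + exp(-4*c)/2


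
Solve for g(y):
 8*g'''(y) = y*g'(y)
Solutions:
 g(y) = C1 + Integral(C2*airyai(y/2) + C3*airybi(y/2), y)


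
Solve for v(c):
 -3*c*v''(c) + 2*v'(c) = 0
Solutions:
 v(c) = C1 + C2*c^(5/3)


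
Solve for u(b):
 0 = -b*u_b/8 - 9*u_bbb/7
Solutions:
 u(b) = C1 + Integral(C2*airyai(-21^(1/3)*b/6) + C3*airybi(-21^(1/3)*b/6), b)


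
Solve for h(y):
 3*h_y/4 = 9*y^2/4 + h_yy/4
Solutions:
 h(y) = C1 + C2*exp(3*y) + y^3 + y^2 + 2*y/3


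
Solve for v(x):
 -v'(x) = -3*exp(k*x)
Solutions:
 v(x) = C1 + 3*exp(k*x)/k


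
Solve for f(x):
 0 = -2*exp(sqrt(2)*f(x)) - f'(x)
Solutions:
 f(x) = sqrt(2)*(2*log(1/(C1 + 2*x)) - log(2))/4


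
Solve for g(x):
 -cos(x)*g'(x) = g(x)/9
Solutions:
 g(x) = C1*(sin(x) - 1)^(1/18)/(sin(x) + 1)^(1/18)


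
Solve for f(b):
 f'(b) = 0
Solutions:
 f(b) = C1


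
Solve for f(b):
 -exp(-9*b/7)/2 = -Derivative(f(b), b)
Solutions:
 f(b) = C1 - 7*exp(-9*b/7)/18


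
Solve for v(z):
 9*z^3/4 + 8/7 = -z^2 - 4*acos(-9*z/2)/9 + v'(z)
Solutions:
 v(z) = C1 + 9*z^4/16 + z^3/3 + 4*z*acos(-9*z/2)/9 + 8*z/7 + 4*sqrt(4 - 81*z^2)/81


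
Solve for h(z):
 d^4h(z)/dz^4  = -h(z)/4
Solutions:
 h(z) = (C1*sin(z/2) + C2*cos(z/2))*exp(-z/2) + (C3*sin(z/2) + C4*cos(z/2))*exp(z/2)


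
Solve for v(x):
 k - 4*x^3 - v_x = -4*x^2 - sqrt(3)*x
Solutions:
 v(x) = C1 + k*x - x^4 + 4*x^3/3 + sqrt(3)*x^2/2


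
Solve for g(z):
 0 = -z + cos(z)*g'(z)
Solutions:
 g(z) = C1 + Integral(z/cos(z), z)


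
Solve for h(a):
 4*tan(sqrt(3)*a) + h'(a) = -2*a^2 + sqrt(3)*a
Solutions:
 h(a) = C1 - 2*a^3/3 + sqrt(3)*a^2/2 + 4*sqrt(3)*log(cos(sqrt(3)*a))/3


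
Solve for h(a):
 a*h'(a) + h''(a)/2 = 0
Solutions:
 h(a) = C1 + C2*erf(a)


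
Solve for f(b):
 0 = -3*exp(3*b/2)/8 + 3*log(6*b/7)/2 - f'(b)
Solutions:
 f(b) = C1 + 3*b*log(b)/2 + 3*b*(-log(7) - 1 + log(6))/2 - exp(3*b/2)/4


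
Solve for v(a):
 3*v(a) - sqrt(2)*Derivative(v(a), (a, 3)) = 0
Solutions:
 v(a) = C3*exp(2^(5/6)*3^(1/3)*a/2) + (C1*sin(6^(5/6)*a/4) + C2*cos(6^(5/6)*a/4))*exp(-2^(5/6)*3^(1/3)*a/4)


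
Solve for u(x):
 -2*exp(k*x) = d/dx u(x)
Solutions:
 u(x) = C1 - 2*exp(k*x)/k


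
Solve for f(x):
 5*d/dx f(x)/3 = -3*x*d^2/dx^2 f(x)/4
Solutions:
 f(x) = C1 + C2/x^(11/9)


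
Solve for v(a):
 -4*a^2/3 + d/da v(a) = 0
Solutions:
 v(a) = C1 + 4*a^3/9


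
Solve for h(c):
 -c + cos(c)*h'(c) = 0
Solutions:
 h(c) = C1 + Integral(c/cos(c), c)


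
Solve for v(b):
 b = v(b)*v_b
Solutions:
 v(b) = -sqrt(C1 + b^2)
 v(b) = sqrt(C1 + b^2)


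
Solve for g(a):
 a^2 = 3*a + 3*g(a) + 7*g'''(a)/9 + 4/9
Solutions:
 g(a) = C3*exp(-3*7^(2/3)*a/7) + a^2/3 - a + (C1*sin(3*sqrt(3)*7^(2/3)*a/14) + C2*cos(3*sqrt(3)*7^(2/3)*a/14))*exp(3*7^(2/3)*a/14) - 4/27


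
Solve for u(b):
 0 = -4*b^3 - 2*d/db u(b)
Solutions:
 u(b) = C1 - b^4/2


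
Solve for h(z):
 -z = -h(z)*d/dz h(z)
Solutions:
 h(z) = -sqrt(C1 + z^2)
 h(z) = sqrt(C1 + z^2)


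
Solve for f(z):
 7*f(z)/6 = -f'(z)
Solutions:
 f(z) = C1*exp(-7*z/6)


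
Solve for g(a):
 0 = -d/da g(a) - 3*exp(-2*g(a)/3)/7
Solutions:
 g(a) = 3*log(-sqrt(C1 - 3*a)) - 3*log(21) + 3*log(42)/2
 g(a) = 3*log(C1 - 3*a)/2 - 3*log(21) + 3*log(42)/2


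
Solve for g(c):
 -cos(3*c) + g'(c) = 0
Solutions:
 g(c) = C1 + sin(3*c)/3


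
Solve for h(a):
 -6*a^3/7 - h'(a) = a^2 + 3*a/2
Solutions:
 h(a) = C1 - 3*a^4/14 - a^3/3 - 3*a^2/4


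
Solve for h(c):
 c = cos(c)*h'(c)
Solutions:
 h(c) = C1 + Integral(c/cos(c), c)


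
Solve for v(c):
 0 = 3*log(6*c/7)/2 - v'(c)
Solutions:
 v(c) = C1 + 3*c*log(c)/2 - 3*c*log(7)/2 - 3*c/2 + 3*c*log(6)/2


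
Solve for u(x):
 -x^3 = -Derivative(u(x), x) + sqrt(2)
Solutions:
 u(x) = C1 + x^4/4 + sqrt(2)*x


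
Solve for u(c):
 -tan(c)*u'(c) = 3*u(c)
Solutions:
 u(c) = C1/sin(c)^3


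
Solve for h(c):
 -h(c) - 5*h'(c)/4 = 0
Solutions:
 h(c) = C1*exp(-4*c/5)


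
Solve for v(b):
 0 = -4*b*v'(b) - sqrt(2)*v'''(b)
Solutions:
 v(b) = C1 + Integral(C2*airyai(-sqrt(2)*b) + C3*airybi(-sqrt(2)*b), b)


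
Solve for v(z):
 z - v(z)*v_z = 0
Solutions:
 v(z) = -sqrt(C1 + z^2)
 v(z) = sqrt(C1 + z^2)


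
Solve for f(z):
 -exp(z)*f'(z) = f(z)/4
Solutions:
 f(z) = C1*exp(exp(-z)/4)


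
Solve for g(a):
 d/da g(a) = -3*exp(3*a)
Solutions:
 g(a) = C1 - exp(3*a)


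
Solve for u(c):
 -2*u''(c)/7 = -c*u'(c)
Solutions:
 u(c) = C1 + C2*erfi(sqrt(7)*c/2)


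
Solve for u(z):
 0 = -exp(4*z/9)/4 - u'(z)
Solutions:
 u(z) = C1 - 9*exp(4*z/9)/16


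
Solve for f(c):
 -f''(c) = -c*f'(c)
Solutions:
 f(c) = C1 + C2*erfi(sqrt(2)*c/2)


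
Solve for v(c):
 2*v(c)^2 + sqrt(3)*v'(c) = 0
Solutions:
 v(c) = 3/(C1 + 2*sqrt(3)*c)


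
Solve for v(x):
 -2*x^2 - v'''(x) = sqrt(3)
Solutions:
 v(x) = C1 + C2*x + C3*x^2 - x^5/30 - sqrt(3)*x^3/6


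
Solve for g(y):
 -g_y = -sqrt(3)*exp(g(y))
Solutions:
 g(y) = log(-1/(C1 + sqrt(3)*y))


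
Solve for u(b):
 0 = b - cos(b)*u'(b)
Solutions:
 u(b) = C1 + Integral(b/cos(b), b)


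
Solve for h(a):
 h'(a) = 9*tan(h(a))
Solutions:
 h(a) = pi - asin(C1*exp(9*a))
 h(a) = asin(C1*exp(9*a))


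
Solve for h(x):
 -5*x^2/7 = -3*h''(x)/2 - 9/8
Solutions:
 h(x) = C1 + C2*x + 5*x^4/126 - 3*x^2/8


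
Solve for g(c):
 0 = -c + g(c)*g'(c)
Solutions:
 g(c) = -sqrt(C1 + c^2)
 g(c) = sqrt(C1 + c^2)


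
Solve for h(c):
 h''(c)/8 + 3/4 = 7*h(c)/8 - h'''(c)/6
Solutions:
 h(c) = C1*exp(-c*((4*sqrt(1743) + 167)^(-1/3) + 2 + (4*sqrt(1743) + 167)^(1/3))/8)*sin(sqrt(3)*c*(-(4*sqrt(1743) + 167)^(1/3) + (4*sqrt(1743) + 167)^(-1/3))/8) + C2*exp(-c*((4*sqrt(1743) + 167)^(-1/3) + 2 + (4*sqrt(1743) + 167)^(1/3))/8)*cos(sqrt(3)*c*(-(4*sqrt(1743) + 167)^(1/3) + (4*sqrt(1743) + 167)^(-1/3))/8) + C3*exp(c*(-1 + (4*sqrt(1743) + 167)^(-1/3) + (4*sqrt(1743) + 167)^(1/3))/4) + 6/7


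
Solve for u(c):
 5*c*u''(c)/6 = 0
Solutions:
 u(c) = C1 + C2*c


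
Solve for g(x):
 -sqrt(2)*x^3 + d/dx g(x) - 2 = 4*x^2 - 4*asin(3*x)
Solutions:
 g(x) = C1 + sqrt(2)*x^4/4 + 4*x^3/3 - 4*x*asin(3*x) + 2*x - 4*sqrt(1 - 9*x^2)/3


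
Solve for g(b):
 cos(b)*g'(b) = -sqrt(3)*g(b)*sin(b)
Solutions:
 g(b) = C1*cos(b)^(sqrt(3))


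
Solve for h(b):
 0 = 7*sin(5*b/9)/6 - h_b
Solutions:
 h(b) = C1 - 21*cos(5*b/9)/10


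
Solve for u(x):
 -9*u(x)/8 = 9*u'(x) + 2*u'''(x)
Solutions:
 u(x) = C1*exp(6^(1/3)*x*(-4*6^(1/3)/(3 + sqrt(393))^(1/3) + (3 + sqrt(393))^(1/3))/8)*sin(2^(1/3)*3^(1/6)*x*(12*2^(1/3)/(3 + sqrt(393))^(1/3) + 3^(2/3)*(3 + sqrt(393))^(1/3))/8) + C2*exp(6^(1/3)*x*(-4*6^(1/3)/(3 + sqrt(393))^(1/3) + (3 + sqrt(393))^(1/3))/8)*cos(2^(1/3)*3^(1/6)*x*(12*2^(1/3)/(3 + sqrt(393))^(1/3) + 3^(2/3)*(3 + sqrt(393))^(1/3))/8) + C3*exp(6^(1/3)*x*(-(3 + sqrt(393))^(1/3)/4 + 6^(1/3)/(3 + sqrt(393))^(1/3)))


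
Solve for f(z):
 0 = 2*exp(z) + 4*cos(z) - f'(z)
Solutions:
 f(z) = C1 + 2*exp(z) + 4*sin(z)


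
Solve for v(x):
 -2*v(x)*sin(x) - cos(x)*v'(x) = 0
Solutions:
 v(x) = C1*cos(x)^2


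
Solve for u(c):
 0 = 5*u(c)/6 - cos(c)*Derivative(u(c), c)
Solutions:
 u(c) = C1*(sin(c) + 1)^(5/12)/(sin(c) - 1)^(5/12)


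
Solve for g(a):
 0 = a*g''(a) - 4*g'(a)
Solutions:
 g(a) = C1 + C2*a^5


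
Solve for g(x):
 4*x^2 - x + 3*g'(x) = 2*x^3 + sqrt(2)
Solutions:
 g(x) = C1 + x^4/6 - 4*x^3/9 + x^2/6 + sqrt(2)*x/3


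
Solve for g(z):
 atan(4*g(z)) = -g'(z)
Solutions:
 Integral(1/atan(4*_y), (_y, g(z))) = C1 - z


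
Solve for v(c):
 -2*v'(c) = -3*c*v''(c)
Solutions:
 v(c) = C1 + C2*c^(5/3)


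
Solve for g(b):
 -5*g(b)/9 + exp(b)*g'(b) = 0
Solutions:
 g(b) = C1*exp(-5*exp(-b)/9)


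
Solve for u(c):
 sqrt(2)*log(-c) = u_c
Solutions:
 u(c) = C1 + sqrt(2)*c*log(-c) - sqrt(2)*c


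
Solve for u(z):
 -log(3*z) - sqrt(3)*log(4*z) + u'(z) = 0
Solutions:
 u(z) = C1 + z*log(z) + sqrt(3)*z*log(z) - sqrt(3)*z - z + z*log(3*2^(2*sqrt(3)))


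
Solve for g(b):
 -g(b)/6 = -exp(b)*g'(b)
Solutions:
 g(b) = C1*exp(-exp(-b)/6)


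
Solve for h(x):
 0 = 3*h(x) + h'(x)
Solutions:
 h(x) = C1*exp(-3*x)


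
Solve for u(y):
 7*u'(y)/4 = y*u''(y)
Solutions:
 u(y) = C1 + C2*y^(11/4)


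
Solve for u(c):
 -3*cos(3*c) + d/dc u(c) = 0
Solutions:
 u(c) = C1 + sin(3*c)


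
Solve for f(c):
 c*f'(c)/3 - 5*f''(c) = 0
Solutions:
 f(c) = C1 + C2*erfi(sqrt(30)*c/30)


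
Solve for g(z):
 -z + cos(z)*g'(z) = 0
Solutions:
 g(z) = C1 + Integral(z/cos(z), z)


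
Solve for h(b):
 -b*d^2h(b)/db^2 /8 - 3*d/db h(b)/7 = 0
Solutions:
 h(b) = C1 + C2/b^(17/7)


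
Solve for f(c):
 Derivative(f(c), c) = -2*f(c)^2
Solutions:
 f(c) = 1/(C1 + 2*c)


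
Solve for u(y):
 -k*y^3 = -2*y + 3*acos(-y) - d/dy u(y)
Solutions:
 u(y) = C1 + k*y^4/4 - y^2 + 3*y*acos(-y) + 3*sqrt(1 - y^2)


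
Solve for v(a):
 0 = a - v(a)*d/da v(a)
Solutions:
 v(a) = -sqrt(C1 + a^2)
 v(a) = sqrt(C1 + a^2)


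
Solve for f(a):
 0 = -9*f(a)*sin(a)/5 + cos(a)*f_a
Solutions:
 f(a) = C1/cos(a)^(9/5)


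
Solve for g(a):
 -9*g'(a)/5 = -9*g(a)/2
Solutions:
 g(a) = C1*exp(5*a/2)


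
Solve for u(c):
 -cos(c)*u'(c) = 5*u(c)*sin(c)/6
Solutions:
 u(c) = C1*cos(c)^(5/6)


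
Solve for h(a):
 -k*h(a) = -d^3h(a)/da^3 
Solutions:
 h(a) = C1*exp(a*k^(1/3)) + C2*exp(a*k^(1/3)*(-1 + sqrt(3)*I)/2) + C3*exp(-a*k^(1/3)*(1 + sqrt(3)*I)/2)
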